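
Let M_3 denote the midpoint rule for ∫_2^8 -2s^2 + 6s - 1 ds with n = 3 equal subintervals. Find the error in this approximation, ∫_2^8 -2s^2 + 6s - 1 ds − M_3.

-4

Exact integral: ∫_2^8 f(s) ds = -162.
M_3 = -158.
Error = -162 − (-158) = -4.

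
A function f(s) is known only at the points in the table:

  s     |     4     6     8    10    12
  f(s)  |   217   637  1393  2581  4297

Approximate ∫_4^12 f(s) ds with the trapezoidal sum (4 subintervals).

13736

Δs = 2.
T_4 = (2/2)·[217 + 2·637 + 2·1393 + 2·2581 + 4297] = 13736.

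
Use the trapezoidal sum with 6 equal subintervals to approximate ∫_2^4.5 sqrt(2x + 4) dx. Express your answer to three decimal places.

Δx = (4.5 − 2)/6 = 5/12.
f(2) ≈ 2.828, f(29/12) ≈ 2.972, f(17/6) ≈ 3.109, f(3.25) ≈ 3.240, f(11/3) ≈ 3.367, f(49/12) ≈ 3.488, f(4.5) ≈ 3.606.
T_6 = (Δx/2)·[f(x_0) + 2f(x_1) + ... + 2f(x_{5}) + f(x_6)].
Sum ≈ 8.080.

8.080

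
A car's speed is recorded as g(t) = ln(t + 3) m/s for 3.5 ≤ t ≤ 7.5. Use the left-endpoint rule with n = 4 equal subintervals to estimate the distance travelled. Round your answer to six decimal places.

Δt = (7.5 − 3.5)/4 = 1.
Left endpoints: 3.5, 4.5, 5.5, 6.5.
g(3.5) ≈ 1.871802, g(4.5) ≈ 2.014903, g(5.5) ≈ 2.140066, g(6.5) ≈ 2.251292.
Sum = Δt · [g(3.5) + g(4.5) + g(5.5) + g(6.5)].
Sum ≈ 8.278063.

8.278063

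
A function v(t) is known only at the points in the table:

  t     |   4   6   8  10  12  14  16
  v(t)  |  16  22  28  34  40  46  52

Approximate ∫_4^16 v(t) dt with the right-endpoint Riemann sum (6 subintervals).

Δt = 2.
Sum = 2·[22 + 28 + 34 + 40 + 46 + 52] = 444.

444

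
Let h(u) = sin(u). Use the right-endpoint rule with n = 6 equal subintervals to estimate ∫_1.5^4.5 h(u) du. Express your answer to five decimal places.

-0.21811

Δu = (4.5 − 1.5)/6 = 0.5.
Right endpoints: 2, 2.5, 3, 3.5, 4, 4.5.
h(2) ≈ 0.90930, h(2.5) ≈ 0.59847, h(3) ≈ 0.14112, h(3.5) ≈ -0.35078, h(4) ≈ -0.75680, h(4.5) ≈ -0.97753.
Sum = Δu · [h(2) + h(2.5) + h(3) + ...].
Sum ≈ -0.21811.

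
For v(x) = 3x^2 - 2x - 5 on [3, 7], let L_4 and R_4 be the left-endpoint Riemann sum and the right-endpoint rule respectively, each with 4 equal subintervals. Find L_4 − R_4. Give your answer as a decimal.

-112

L_4 = 202.
R_4 = 314.
L_4 − R_4 = -112.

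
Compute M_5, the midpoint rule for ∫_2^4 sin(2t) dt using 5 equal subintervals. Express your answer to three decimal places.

-0.261

Δt = (4 − 2)/5 = 0.4.
Midpoints: 2.2, 2.6, 3, 3.4, 3.8.
f(2.2) ≈ -0.952, f(2.6) ≈ -0.883, f(3) ≈ -0.279, f(3.4) ≈ 0.494, f(3.8) ≈ 0.968.
Sum = Δt · [f(2.2) + f(2.6) + f(3) + f(3.4) + f(3.8)].
Sum ≈ -0.261.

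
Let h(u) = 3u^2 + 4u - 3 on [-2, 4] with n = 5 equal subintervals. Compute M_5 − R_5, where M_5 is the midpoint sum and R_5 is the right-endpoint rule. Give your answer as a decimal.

M_5 = 75.84.
R_5 = 118.32.
M_5 − R_5 = -42.48.

-42.48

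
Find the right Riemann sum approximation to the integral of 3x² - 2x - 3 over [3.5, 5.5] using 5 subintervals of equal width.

Δx = (5.5 − 3.5)/5 = 0.4.
Right endpoints: 3.9, 4.3, 4.7, 5.1, 5.5.
f(3.9) = 34.83, f(4.3) = 43.87, f(4.7) = 53.87, f(5.1) = 64.83, f(5.5) = 76.75.
Sum = Δx · [f(3.9) + f(4.3) + f(4.7) + f(5.1) + f(5.5)].
Sum = 109.66.

109.66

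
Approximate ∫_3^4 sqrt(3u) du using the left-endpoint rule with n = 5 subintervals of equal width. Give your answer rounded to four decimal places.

Δu = (4 − 3)/5 = 0.2.
Left endpoints: 3, 3.2, 3.4, 3.6, 3.8.
f(3) ≈ 3.0000, f(3.2) ≈ 3.0984, f(3.4) ≈ 3.1937, f(3.6) ≈ 3.2863, f(3.8) ≈ 3.3764.
Sum = Δu · [f(3) + f(3.2) + f(3.4) + f(3.6) + f(3.8)].
Sum ≈ 3.1910.

3.1910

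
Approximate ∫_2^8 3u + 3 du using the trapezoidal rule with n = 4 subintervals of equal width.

Δu = (8 − 2)/4 = 1.5.
f(2) = 9, f(3.5) = 13.5, f(5) = 18, f(6.5) = 22.5, f(8) = 27.
T_4 = (Δu/2)·[f(u_0) + 2f(u_1) + 2f(u_2) + 2f(u_3) + f(u_4)].
Sum = 108.

108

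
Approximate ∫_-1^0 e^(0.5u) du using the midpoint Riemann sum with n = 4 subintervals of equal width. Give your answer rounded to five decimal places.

0.78643

Δu = (0 − (-1))/4 = 0.25.
Midpoints: -0.875, -0.625, -0.375, -0.125.
f(-0.875) ≈ 0.64565, f(-0.625) ≈ 0.73162, f(-0.375) ≈ 0.82903, f(-0.125) ≈ 0.93941.
Sum = Δu · [f(-0.875) + f(-0.625) + f(-0.375) + f(-0.125)].
Sum ≈ 0.78643.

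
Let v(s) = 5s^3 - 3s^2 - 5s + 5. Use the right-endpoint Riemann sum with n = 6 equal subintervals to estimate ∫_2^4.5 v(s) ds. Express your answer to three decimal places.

458.466

Δs = (4.5 − 2)/6 = 5/12.
Right endpoints: 29/12, 17/6, 3.25, 11/3, 49/12, 4.5.
v(29/12) = 79429/1728, v(17/6) = 17383/216, v(3.25) = 128.703125, v(11/3) = 5206/27, v(49/12) = 475169/1728, v(4.5) = 377.375.
Sum = Δs · [v(29/12) + v(17/6) + v(3.25) + ...].
Sum ≈ 458.466.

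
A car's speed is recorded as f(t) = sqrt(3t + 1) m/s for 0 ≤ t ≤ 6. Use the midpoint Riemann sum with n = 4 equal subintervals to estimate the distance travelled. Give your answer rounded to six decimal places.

18.269001

Δt = (6 − 0)/4 = 1.5.
Midpoints: 0.75, 2.25, 3.75, 5.25.
f(0.75) ≈ 1.802776, f(2.25) ≈ 2.783882, f(3.75) ≈ 3.500000, f(5.25) ≈ 4.092676.
Sum = Δt · [f(0.75) + f(2.25) + f(3.75) + f(5.25)].
Sum ≈ 18.269001.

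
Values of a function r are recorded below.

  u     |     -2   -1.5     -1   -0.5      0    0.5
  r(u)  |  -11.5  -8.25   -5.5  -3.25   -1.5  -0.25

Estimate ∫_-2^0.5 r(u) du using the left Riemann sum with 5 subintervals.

Δu = 0.5.
Sum = 0.5·[(-11.5) + (-8.25) + (-5.5) + (-3.25) + (-1.5)] = -15.

-15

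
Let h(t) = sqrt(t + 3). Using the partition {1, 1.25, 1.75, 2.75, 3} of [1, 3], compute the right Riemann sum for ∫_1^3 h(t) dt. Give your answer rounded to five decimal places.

Subinterval widths: 0.25, 0.5, 1, 0.25.
Right endpoints: 1.25, 1.75, 2.75, 3.
h(1.25) ≈ 2.06155, h(1.75) ≈ 2.17945, h(2.75) ≈ 2.39792, h(3) ≈ 2.44949.
Sum = Σ Δt_i · h(t_i).
Sum ≈ 4.61540.

4.61540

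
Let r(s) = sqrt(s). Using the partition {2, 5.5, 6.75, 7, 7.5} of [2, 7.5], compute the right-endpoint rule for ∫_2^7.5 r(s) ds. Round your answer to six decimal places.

Subinterval widths: 3.5, 1.25, 0.25, 0.5.
Right endpoints: 5.5, 6.75, 7, 7.5.
r(5.5) ≈ 2.345208, r(6.75) ≈ 2.598076, r(7) ≈ 2.645751, r(7.5) ≈ 2.738613.
Sum = Σ Δs_i · r(s_i).
Sum ≈ 13.486567.

13.486567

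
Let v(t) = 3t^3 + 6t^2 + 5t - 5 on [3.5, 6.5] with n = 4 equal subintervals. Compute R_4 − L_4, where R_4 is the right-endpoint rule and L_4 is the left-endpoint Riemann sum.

R_4 = 2097.9375.
L_4 = 1430.25.
R_4 − L_4 = 667.6875.

667.6875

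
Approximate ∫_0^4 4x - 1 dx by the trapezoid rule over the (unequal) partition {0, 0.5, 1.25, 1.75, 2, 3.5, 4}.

Subinterval widths: 0.5, 0.75, 0.5, 0.25, 1.5, 0.5.
f(0) = -1, f(0.5) = 1, f(1.25) = 4, f(1.75) = 6, f(2) = 7, f(3.5) = 13, f(4) = 15.
On each subinterval the trapezoid contributes (Δx_i/2)·[f(x_{i-1}) + f(x_i)].
Sum = 28.

28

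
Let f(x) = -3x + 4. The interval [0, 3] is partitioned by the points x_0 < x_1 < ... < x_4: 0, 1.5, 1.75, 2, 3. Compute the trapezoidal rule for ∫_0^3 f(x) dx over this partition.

-1.5

Subinterval widths: 1.5, 0.25, 0.25, 1.
f(0) = 4, f(1.5) = -0.5, f(1.75) = -1.25, f(2) = -2, f(3) = -5.
On each subinterval the trapezoid contributes (Δx_i/2)·[f(x_{i-1}) + f(x_i)].
Sum = -1.5.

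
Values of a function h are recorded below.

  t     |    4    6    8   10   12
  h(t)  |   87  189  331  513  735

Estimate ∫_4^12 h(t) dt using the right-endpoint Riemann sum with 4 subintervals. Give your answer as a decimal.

3536

Δt = 2.
Sum = 2·[189 + 331 + 513 + 735] = 3536.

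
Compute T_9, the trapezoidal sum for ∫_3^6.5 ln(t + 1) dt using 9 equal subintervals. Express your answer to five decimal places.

Δt = (6.5 − 3)/9 = 7/18.
f(3) ≈ 1.38629, f(61/18) ≈ 1.47908, f(34/9) ≈ 1.56398, f(25/6) ≈ 1.64223, f(41/9) ≈ 1.71480, f(89/18) ≈ 1.78246, f(16/3) ≈ 1.84583, f(103/18) ≈ 1.90542, f(55/9) ≈ 1.96166, f(6.5) ≈ 2.01490.
T_9 = (Δt/2)·[f(t_0) + 2f(t_1) + ... + 2f(t_{8}) + f(t_9)].
Sum ≈ 6.06513.

6.06513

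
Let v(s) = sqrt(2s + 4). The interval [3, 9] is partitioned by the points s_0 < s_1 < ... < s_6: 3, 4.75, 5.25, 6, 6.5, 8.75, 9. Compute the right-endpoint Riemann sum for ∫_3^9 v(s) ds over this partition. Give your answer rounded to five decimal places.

25.00083

Subinterval widths: 1.75, 0.5, 0.75, 0.5, 2.25, 0.25.
Right endpoints: 4.75, 5.25, 6, 6.5, 8.75, 9.
v(4.75) ≈ 3.67423, v(5.25) ≈ 3.80789, v(6) ≈ 4.00000, v(6.5) ≈ 4.12311, v(8.75) ≈ 4.63681, v(9) ≈ 4.69042.
Sum = Σ Δs_i · v(s_i).
Sum ≈ 25.00083.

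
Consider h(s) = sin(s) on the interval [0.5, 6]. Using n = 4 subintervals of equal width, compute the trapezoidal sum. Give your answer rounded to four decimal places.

Δs = (6 − 0.5)/4 = 1.375.
h(0.5) ≈ 0.4794, h(1.875) ≈ 0.9541, h(3.25) ≈ -0.1082, h(4.625) ≈ -0.9962, h(6) ≈ -0.2794.
T_4 = (Δs/2)·[h(s_0) + 2h(s_1) + 2h(s_2) + 2h(s_3) + h(s_4)].
Sum ≈ -0.0691.

-0.0691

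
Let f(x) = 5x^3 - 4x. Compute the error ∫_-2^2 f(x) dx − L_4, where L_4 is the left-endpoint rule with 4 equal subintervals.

32

Exact integral: ∫_-2^2 f(x) dx = 0.
L_4 = -32.
Error = 0 − (-32) = 32.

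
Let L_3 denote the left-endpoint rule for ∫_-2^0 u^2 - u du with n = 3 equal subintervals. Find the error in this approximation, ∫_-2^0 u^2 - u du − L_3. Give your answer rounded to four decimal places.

-2.1481

Exact integral: ∫_-2^0 f(u) du ≈ 4.666667.
L_3 ≈ 6.814815.
Error ≈ 4.666667 − 6.814815 ≈ -2.1481.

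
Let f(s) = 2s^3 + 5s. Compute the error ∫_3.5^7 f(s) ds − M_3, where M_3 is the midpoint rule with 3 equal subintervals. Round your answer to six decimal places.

12.505208

Exact integral: ∫_3.5^7 f(s) ds = 1217.34375.
M_3 ≈ 1204.83854167.
Error ≈ 1217.34375 − 1204.83854167 ≈ 12.505208.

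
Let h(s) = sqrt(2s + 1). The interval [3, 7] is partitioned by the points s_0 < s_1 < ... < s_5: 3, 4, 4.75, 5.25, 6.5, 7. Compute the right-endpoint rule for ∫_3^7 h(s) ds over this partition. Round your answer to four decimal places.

Subinterval widths: 1, 0.75, 0.5, 1.25, 0.5.
Right endpoints: 4, 4.75, 5.25, 6.5, 7.
h(4) ≈ 3.0000, h(4.75) ≈ 3.2404, h(5.25) ≈ 3.3912, h(6.5) ≈ 3.7417, h(7) ≈ 3.8730.
Sum = Σ Δs_i · h(s_i).
Sum ≈ 13.7394.

13.7394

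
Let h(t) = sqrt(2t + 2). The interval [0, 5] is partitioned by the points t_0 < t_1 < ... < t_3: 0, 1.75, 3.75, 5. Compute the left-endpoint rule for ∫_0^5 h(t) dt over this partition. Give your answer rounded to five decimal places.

11.01805

Subinterval widths: 1.75, 2, 1.25.
Left endpoints: 0, 1.75, 3.75.
h(0) ≈ 1.41421, h(1.75) ≈ 2.34521, h(3.75) ≈ 3.08221.
Sum = Σ Δt_i · h(t_i).
Sum ≈ 11.01805.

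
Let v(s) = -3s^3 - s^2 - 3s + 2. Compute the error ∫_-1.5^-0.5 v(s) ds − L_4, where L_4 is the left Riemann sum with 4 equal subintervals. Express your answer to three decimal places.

Exact integral: ∫_-1.5^-0.5 v(s) ds ≈ 7.66667.
L_4 = 9.09375.
Error ≈ 7.66667 − 9.09375 ≈ -1.427.

-1.427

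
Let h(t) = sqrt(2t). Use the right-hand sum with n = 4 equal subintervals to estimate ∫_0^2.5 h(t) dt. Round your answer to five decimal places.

Δt = (2.5 − 0)/4 = 0.625.
Right endpoints: 0.625, 1.25, 1.875, 2.5.
h(0.625) ≈ 1.11803, h(1.25) ≈ 1.58114, h(1.875) ≈ 1.93649, h(2.5) ≈ 2.23607.
Sum = Δt · [h(0.625) + h(1.25) + h(1.875) + h(2.5)].
Sum ≈ 4.29483.

4.29483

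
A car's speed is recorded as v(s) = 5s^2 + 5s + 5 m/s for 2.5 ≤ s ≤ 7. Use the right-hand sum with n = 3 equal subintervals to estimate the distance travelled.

860.625

Δs = (7 − 2.5)/3 = 1.5.
Right endpoints: 4, 5.5, 7.
v(4) = 105, v(5.5) = 183.75, v(7) = 285.
Sum = Δs · [v(4) + v(5.5) + v(7)].
Sum = 860.625.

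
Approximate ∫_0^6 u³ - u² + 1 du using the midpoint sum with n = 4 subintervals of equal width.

249

Δu = (6 − 0)/4 = 1.5.
Midpoints: 0.75, 2.25, 3.75, 5.25.
f(0.75) = 0.859375, f(2.25) = 7.328125, f(3.75) = 39.671875, f(5.25) = 118.140625.
Sum = Δu · [f(0.75) + f(2.25) + f(3.75) + f(5.25)].
Sum = 249.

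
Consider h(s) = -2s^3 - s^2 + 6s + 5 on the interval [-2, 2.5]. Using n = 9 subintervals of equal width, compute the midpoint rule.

Δs = (2.5 − (-2))/9 = 0.5.
Midpoints: -1.75, -1.25, -0.75, -0.25, 0.25, 0.75, 1.25, 1.75, 2.25.
h(-1.75) = 2.15625, h(-1.25) = -0.15625, h(-0.75) = 0.78125, h(-0.25) = 3.46875, h(0.25) = 6.40625, h(0.75) = 8.09375, h(1.25) = 7.03125, h(1.75) = 1.71875, h(2.25) = -9.34375.
Sum = Δs · [h(-1.75) + h(-1.25) + h(-0.75) + ...].
Sum = 10.078125.

10.078125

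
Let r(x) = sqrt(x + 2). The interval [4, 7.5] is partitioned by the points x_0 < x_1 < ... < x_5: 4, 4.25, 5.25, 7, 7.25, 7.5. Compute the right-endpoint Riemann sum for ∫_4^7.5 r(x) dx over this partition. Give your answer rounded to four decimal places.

10.0985

Subinterval widths: 0.25, 1, 1.75, 0.25, 0.25.
Right endpoints: 4.25, 5.25, 7, 7.25, 7.5.
r(4.25) ≈ 2.5000, r(5.25) ≈ 2.6926, r(7) ≈ 3.0000, r(7.25) ≈ 3.0414, r(7.5) ≈ 3.0822.
Sum = Σ Δx_i · r(x_i).
Sum ≈ 10.0985.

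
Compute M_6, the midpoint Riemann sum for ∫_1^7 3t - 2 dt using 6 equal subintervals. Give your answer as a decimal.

60

Δt = (7 − 1)/6 = 1.
Midpoints: 1.5, 2.5, 3.5, 4.5, 5.5, 6.5.
f(1.5) = 2.5, f(2.5) = 5.5, f(3.5) = 8.5, f(4.5) = 11.5, f(5.5) = 14.5, f(6.5) = 17.5.
Sum = Δt · [f(1.5) + f(2.5) + f(3.5) + ...].
Sum = 60.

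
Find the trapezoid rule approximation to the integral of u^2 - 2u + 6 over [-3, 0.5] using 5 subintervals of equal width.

Δu = (0.5 − (-3))/5 = 0.7.
f(-3) = 21, f(-2.3) = 15.89, f(-1.6) = 11.76, f(-0.9) = 8.61, f(-0.2) = 6.44, f(0.5) = 5.25.
T_5 = (Δu/2)·[f(u_0) + 2f(u_1) + ... + 2f(u_{4}) + f(u_5)].
Sum = 39.0775.

39.0775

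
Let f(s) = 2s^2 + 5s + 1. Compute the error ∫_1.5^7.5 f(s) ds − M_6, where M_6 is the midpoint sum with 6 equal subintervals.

1

Exact integral: ∫_1.5^7.5 f(s) ds = 420.
M_6 = 419.
Error = 420 − 419 = 1.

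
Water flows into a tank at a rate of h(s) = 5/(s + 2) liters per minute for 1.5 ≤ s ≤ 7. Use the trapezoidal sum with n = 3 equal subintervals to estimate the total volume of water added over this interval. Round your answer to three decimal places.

4.817

Δs = (7 − 1.5)/3 = 11/6.
h(1.5) = 10/7, h(10/3) = 0.9375, h(31/6) = 30/43, h(7) = 5/9.
T_3 = (Δs/2)·[h(s_0) + 2h(s_1) + 2h(s_2) + h(s_3)].
Sum ≈ 4.817.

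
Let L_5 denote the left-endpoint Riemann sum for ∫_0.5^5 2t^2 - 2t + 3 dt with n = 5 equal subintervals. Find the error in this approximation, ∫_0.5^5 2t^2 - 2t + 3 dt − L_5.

Exact integral: ∫_0.5^5 f(t) dt = 72.
L_5 = 54.99.
Error = 72 − 54.99 = 17.01.

17.01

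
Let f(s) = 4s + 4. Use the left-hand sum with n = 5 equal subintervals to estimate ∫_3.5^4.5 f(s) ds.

19.6

Δs = (4.5 − 3.5)/5 = 0.2.
Left endpoints: 3.5, 3.7, 3.9, 4.1, 4.3.
f(3.5) = 18, f(3.7) = 18.8, f(3.9) = 19.6, f(4.1) = 20.4, f(4.3) = 21.2.
Sum = Δs · [f(3.5) + f(3.7) + f(3.9) + f(4.1) + f(4.3)].
Sum = 19.6.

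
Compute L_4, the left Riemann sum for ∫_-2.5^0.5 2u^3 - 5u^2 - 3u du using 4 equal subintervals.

Δu = (0.5 − (-2.5))/4 = 0.75.
Left endpoints: -2.5, -1.75, -1, -0.25.
f(-2.5) = -55, f(-1.75) = -20.78125, f(-1) = -4, f(-0.25) = 0.40625.
Sum = Δu · [f(-2.5) + f(-1.75) + f(-1) + f(-0.25)].
Sum = -59.53125.

-59.53125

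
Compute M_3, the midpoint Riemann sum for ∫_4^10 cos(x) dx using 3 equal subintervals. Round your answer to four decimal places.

Δx = (10 − 4)/3 = 2.
Midpoints: 5, 7, 9.
f(5) ≈ 0.2837, f(7) ≈ 0.7539, f(9) ≈ -0.9111.
Sum = Δx · [f(5) + f(7) + f(9)].
Sum ≈ 0.2529.

0.2529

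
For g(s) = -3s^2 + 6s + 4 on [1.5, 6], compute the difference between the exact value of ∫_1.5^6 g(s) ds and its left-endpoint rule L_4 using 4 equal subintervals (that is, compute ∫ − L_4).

Exact integral: ∫_1.5^6 g(s) ds = -93.375.
L_4 = -54.45703125.
Error = -93.375 − (-54.45703125) = -38.91796875.

-38.91796875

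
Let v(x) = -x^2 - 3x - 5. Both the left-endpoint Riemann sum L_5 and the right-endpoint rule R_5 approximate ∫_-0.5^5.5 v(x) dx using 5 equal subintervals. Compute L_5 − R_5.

L_5 = -103.14.
R_5 = -160.74.
L_5 − R_5 = 57.6.

57.6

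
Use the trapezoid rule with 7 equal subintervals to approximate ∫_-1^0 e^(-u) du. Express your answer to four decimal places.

1.7212

Δu = (0 − (-1))/7 = 1/7.
f(-1) ≈ 2.7183, f(-6/7) ≈ 2.3564, f(-5/7) ≈ 2.0427, f(-4/7) ≈ 1.7708, f(-3/7) ≈ 1.5351, f(-2/7) ≈ 1.3307, f(-1/7) ≈ 1.1536, f(0) ≈ 1.0000.
T_7 = (Δu/2)·[f(u_0) + 2f(u_1) + ... + 2f(u_{6}) + f(u_7)].
Sum ≈ 1.7212.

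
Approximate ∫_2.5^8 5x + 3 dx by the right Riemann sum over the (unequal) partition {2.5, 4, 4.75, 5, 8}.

190.5625

Subinterval widths: 1.5, 0.75, 0.25, 3.
Right endpoints: 4, 4.75, 5, 8.
f(4) = 23, f(4.75) = 26.75, f(5) = 28, f(8) = 43.
Sum = Σ Δx_i · f(x_i).
Sum = 190.5625.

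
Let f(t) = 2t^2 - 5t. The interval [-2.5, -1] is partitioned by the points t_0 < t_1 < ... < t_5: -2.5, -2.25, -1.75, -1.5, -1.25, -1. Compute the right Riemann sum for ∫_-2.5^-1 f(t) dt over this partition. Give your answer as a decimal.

Subinterval widths: 0.25, 0.5, 0.25, 0.25, 0.25.
Right endpoints: -2.25, -1.75, -1.5, -1.25, -1.
f(-2.25) = 21.375, f(-1.75) = 14.875, f(-1.5) = 12, f(-1.25) = 9.375, f(-1) = 7.
Sum = Σ Δt_i · f(t_i).
Sum = 19.875.

19.875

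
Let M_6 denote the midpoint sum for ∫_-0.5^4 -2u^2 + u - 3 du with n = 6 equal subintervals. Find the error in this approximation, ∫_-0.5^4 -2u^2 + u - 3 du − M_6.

-0.421875

Exact integral: ∫_-0.5^4 f(u) du = -48.375.
M_6 = -47.953125.
Error = -48.375 − (-47.953125) = -0.421875.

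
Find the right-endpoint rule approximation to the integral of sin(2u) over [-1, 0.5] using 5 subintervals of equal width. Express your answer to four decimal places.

-0.2012

Δu = (0.5 − (-1))/5 = 0.3.
Right endpoints: -0.7, -0.4, -0.1, 0.2, 0.5.
f(-0.7) ≈ -0.9854, f(-0.4) ≈ -0.7174, f(-0.1) ≈ -0.1987, f(0.2) ≈ 0.3894, f(0.5) ≈ 0.8415.
Sum = Δu · [f(-0.7) + f(-0.4) + f(-0.1) + f(0.2) + f(0.5)].
Sum ≈ -0.2012.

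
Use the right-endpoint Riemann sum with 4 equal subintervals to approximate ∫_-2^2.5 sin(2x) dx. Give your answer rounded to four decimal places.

Δx = (2.5 − (-2))/4 = 1.125.
Right endpoints: -0.875, 0.25, 1.375, 2.5.
f(-0.875) ≈ -0.9840, f(0.25) ≈ 0.4794, f(1.375) ≈ 0.3817, f(2.5) ≈ -0.9589.
Sum = Δx · [f(-0.875) + f(0.25) + f(1.375) + f(2.5)].
Sum ≈ -1.2171.

-1.2171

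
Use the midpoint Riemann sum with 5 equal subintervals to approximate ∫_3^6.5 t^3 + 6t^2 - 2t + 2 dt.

892.1215625

Δt = (6.5 − 3)/5 = 0.7.
Midpoints: 3.35, 4.05, 4.75, 5.45, 6.15.
f(3.35) = 100.230375, f(4.05) = 158.745125, f(4.75) = 235.046875, f(5.45) = 331.193625, f(6.15) = 449.243375.
Sum = Δt · [f(3.35) + f(4.05) + f(4.75) + f(5.45) + f(6.15)].
Sum = 892.1215625.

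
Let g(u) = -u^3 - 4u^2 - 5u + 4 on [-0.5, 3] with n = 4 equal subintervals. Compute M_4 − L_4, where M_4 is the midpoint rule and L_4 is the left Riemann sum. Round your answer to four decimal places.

-29.6440

M_4 ≈ -62.545410.
L_4 ≈ -32.901367.
M_4 − L_4 ≈ -29.6440.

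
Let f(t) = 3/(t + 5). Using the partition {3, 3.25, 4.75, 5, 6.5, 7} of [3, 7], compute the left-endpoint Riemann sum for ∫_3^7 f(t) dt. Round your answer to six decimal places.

Subinterval widths: 0.25, 1.5, 0.25, 1.5, 0.5.
Left endpoints: 3, 3.25, 4.75, 5, 6.5.
f(3) = 0.375, f(3.25) = 4/11, f(4.75) = 4/13, f(5) = 0.3, f(6.5) = 6/23.
Sum = Σ Δt_i · f(t_i).
Sum ≈ 1.296562.

1.296562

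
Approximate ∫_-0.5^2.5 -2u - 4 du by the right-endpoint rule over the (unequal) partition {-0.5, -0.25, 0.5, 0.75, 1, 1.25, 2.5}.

Subinterval widths: 0.25, 0.75, 0.25, 0.25, 0.25, 1.25.
Right endpoints: -0.25, 0.5, 0.75, 1, 1.25, 2.5.
f(-0.25) = -3.5, f(0.5) = -5, f(0.75) = -5.5, f(1) = -6, f(1.25) = -6.5, f(2.5) = -9.
Sum = Σ Δu_i · f(u_i).
Sum = -20.375.

-20.375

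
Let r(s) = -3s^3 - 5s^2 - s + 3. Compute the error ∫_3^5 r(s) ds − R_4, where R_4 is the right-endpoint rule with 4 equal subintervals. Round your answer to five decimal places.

Exact integral: ∫_3^5 r(s) ds ≈ -573.3333333.
R_4 = -670.75.
Error ≈ -573.3333333 − (-670.75) ≈ 97.41667.

97.41667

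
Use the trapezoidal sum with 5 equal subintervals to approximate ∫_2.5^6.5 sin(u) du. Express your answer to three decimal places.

-1.682

Δu = (6.5 − 2.5)/5 = 0.8.
f(2.5) ≈ 0.598, f(3.3) ≈ -0.158, f(4.1) ≈ -0.818, f(4.9) ≈ -0.982, f(5.7) ≈ -0.551, f(6.5) ≈ 0.215.
T_5 = (Δu/2)·[f(u_0) + 2f(u_1) + ... + 2f(u_{4}) + f(u_5)].
Sum ≈ -1.682.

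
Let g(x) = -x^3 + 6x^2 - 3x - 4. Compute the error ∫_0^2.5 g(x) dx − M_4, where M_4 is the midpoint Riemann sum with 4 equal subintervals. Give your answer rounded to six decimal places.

Exact integral: ∫_0^2.5 g(x) dx = 2.109375.
M_4 ≈ 1.92626953.
Error ≈ 2.109375 − 1.92626953 ≈ 0.183105.

0.183105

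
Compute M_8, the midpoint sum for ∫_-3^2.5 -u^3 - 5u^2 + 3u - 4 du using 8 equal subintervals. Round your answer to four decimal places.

Δu = (2.5 − (-3))/8 = 0.6875.
Midpoints: -2.65625, -1.96875, -1.28125, -0.59375, 0.09375, 0.78125, 1.46875, 2.15625.
f(-2.65625) = -934067/32768, f(-1.96875) = -709601/32768, f(-1.28125) = -457063/32768, f(-0.59375) = -240341/32768, f(0.09375) = -123323/32768, f(0.78125) = -169897/32768, f(1.46875) = -443951/32768, f(2.15625) = -1009373/32768.
Sum = Δu · [f(-2.65625) + f(-1.96875) + f(-1.28125) + ...].
Sum ≈ -85.7616.

-85.7616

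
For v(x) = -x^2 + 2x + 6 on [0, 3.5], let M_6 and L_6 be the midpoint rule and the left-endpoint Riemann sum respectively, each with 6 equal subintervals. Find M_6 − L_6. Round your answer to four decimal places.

-1.2335

M_6 ≈ 19.057581.
L_6 ≈ 20.291088.
M_6 − L_6 ≈ -1.2335.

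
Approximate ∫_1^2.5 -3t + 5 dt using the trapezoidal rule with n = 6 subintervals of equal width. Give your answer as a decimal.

-0.375

Δt = (2.5 − 1)/6 = 0.25.
f(1) = 2, f(1.25) = 1.25, f(1.5) = 0.5, f(1.75) = -0.25, f(2) = -1, f(2.25) = -1.75, f(2.5) = -2.5.
T_6 = (Δt/2)·[f(t_0) + 2f(t_1) + ... + 2f(t_{5}) + f(t_6)].
Sum = -0.375.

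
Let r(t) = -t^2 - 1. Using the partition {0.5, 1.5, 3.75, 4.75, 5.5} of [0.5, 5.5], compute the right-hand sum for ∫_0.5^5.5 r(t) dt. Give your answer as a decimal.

Subinterval widths: 1, 2.25, 1, 0.75.
Right endpoints: 1.5, 3.75, 4.75, 5.5.
r(1.5) = -3.25, r(3.75) = -15.0625, r(4.75) = -23.5625, r(5.5) = -31.25.
Sum = Σ Δt_i · r(t_i).
Sum = -84.140625.

-84.140625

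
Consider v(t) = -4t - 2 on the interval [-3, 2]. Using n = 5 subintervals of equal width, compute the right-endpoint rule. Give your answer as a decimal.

-10

Δt = (2 − (-3))/5 = 1.
Right endpoints: -2, -1, 0, 1, 2.
v(-2) = 6, v(-1) = 2, v(0) = -2, v(1) = -6, v(2) = -10.
Sum = Δt · [v(-2) + v(-1) + v(0) + v(1) + v(2)].
Sum = -10.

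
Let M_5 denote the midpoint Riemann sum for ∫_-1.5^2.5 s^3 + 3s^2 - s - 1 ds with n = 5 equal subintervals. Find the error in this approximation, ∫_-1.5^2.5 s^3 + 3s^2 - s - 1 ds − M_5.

0.96

Exact integral: ∫_-1.5^2.5 f(s) ds = 21.5.
M_5 = 20.54.
Error = 21.5 − 20.54 = 0.96.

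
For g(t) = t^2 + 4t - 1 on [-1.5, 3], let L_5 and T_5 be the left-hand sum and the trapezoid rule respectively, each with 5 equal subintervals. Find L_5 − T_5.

-11.1375

L_5 = 8.595.
T_5 = 19.7325.
L_5 − T_5 = -11.1375.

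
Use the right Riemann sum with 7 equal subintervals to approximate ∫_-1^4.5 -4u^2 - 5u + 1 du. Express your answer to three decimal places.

-208.776

Δu = (4.5 − (-1))/7 = 11/14.
Right endpoints: -3/14, 4/7, 19/14, 15/7, 41/14, 26/7, 4.5.
f(-3/14) = 185/98, f(4/7) = -155/49, f(19/14) = -1289/98, f(15/7) = -1376/49, f(41/14) = -4699/98, f(26/7) = -3565/49, f(4.5) = -102.5.
Sum = Δu · [f(-3/14) + f(4/7) + f(19/14) + ...].
Sum ≈ -208.776.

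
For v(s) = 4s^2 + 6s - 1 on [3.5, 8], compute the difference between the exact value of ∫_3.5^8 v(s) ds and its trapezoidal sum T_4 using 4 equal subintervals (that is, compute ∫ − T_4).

Exact integral: ∫_3.5^8 v(s) ds = 776.25.
T_4 = 780.046875.
Error = 776.25 − 780.046875 = -3.796875.

-3.796875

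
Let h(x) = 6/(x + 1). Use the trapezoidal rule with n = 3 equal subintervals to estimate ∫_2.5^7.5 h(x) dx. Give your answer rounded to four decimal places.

5.4157

Δx = (7.5 − 2.5)/3 = 5/3.
h(2.5) = 12/7, h(25/6) = 36/31, h(35/6) = 36/41, h(7.5) = 12/17.
T_3 = (Δx/2)·[h(x_0) + 2h(x_1) + 2h(x_2) + h(x_3)].
Sum ≈ 5.4157.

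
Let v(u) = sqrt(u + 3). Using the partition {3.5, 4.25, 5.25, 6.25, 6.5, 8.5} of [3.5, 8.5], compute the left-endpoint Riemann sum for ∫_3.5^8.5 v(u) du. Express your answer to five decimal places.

14.40176

Subinterval widths: 0.75, 1, 1, 0.25, 2.
Left endpoints: 3.5, 4.25, 5.25, 6.25, 6.5.
v(3.5) ≈ 2.54951, v(4.25) ≈ 2.69258, v(5.25) ≈ 2.87228, v(6.25) ≈ 3.04138, v(6.5) ≈ 3.08221.
Sum = Σ Δu_i · v(u_i).
Sum ≈ 14.40176.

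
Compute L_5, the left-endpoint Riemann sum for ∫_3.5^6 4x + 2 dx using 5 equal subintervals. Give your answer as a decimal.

Δx = (6 − 3.5)/5 = 0.5.
Left endpoints: 3.5, 4, 4.5, 5, 5.5.
f(3.5) = 16, f(4) = 18, f(4.5) = 20, f(5) = 22, f(5.5) = 24.
Sum = Δx · [f(3.5) + f(4) + f(4.5) + f(5) + f(5.5)].
Sum = 50.

50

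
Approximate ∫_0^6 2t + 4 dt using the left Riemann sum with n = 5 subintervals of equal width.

Δt = (6 − 0)/5 = 1.2.
Left endpoints: 0, 1.2, 2.4, 3.6, 4.8.
f(0) = 4, f(1.2) = 6.4, f(2.4) = 8.8, f(3.6) = 11.2, f(4.8) = 13.6.
Sum = Δt · [f(0) + f(1.2) + f(2.4) + f(3.6) + f(4.8)].
Sum = 52.8.

52.8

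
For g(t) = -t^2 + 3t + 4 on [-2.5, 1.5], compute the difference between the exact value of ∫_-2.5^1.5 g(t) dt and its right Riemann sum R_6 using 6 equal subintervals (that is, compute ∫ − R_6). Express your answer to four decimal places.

Exact integral: ∫_-2.5^1.5 g(t) dt ≈ 3.666667.
R_6 ≈ 8.703704.
Error ≈ 3.666667 − 8.703704 ≈ -5.0370.

-5.0370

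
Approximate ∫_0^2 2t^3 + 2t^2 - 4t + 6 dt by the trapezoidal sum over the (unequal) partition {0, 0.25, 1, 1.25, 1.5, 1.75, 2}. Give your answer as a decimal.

17.859375

Subinterval widths: 0.25, 0.75, 0.25, 0.25, 0.25, 0.25.
f(0) = 6, f(0.25) = 5.15625, f(1) = 6, f(1.25) = 8.03125, f(1.5) = 11.25, f(1.75) = 15.84375, f(2) = 22.
On each subinterval the trapezoid contributes (Δt_i/2)·[f(t_{i-1}) + f(t_i)].
Sum = 17.859375.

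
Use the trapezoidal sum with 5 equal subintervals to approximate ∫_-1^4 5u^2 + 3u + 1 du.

Δu = (4 − (-1))/5 = 1.
f(-1) = 3, f(0) = 1, f(1) = 9, f(2) = 27, f(3) = 55, f(4) = 93.
T_5 = (Δu/2)·[f(u_0) + 2f(u_1) + ... + 2f(u_{4}) + f(u_5)].
Sum = 140.

140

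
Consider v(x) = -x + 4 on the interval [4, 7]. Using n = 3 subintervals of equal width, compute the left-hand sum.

Δx = (7 − 4)/3 = 1.
Left endpoints: 4, 5, 6.
v(4) = 0, v(5) = -1, v(6) = -2.
Sum = Δx · [v(4) + v(5) + v(6)].
Sum = -3.

-3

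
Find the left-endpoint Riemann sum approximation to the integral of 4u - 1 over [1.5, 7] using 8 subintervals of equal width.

80.4375

Δu = (7 − 1.5)/8 = 0.6875.
Left endpoints: 1.5, 2.1875, 2.875, 3.5625, 4.25, 4.9375, 5.625, 6.3125.
f(1.5) = 5, f(2.1875) = 7.75, f(2.875) = 10.5, f(3.5625) = 13.25, f(4.25) = 16, f(4.9375) = 18.75, f(5.625) = 21.5, f(6.3125) = 24.25.
Sum = Δu · [f(1.5) + f(2.1875) + f(2.875) + ...].
Sum = 80.4375.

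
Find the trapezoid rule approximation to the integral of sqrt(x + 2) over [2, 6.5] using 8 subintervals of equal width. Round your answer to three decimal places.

11.186

Δx = (6.5 − 2)/8 = 0.5625.
f(2) ≈ 2.000, f(2.5625) ≈ 2.136, f(3.125) ≈ 2.264, f(3.6875) ≈ 2.385, f(4.25) ≈ 2.500, f(4.8125) ≈ 2.610, f(5.375) ≈ 2.716, f(5.9375) ≈ 2.817, f(6.5) ≈ 2.915.
T_8 = (Δx/2)·[f(x_0) + 2f(x_1) + ... + 2f(x_{7}) + f(x_8)].
Sum ≈ 11.186.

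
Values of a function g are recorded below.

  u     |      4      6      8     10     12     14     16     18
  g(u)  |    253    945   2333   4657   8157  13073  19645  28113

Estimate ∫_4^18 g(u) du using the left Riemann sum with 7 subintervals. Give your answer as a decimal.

Δu = 2.
Sum = 2·[253 + 945 + 2333 + 4657 + 8157 + 13073 + 19645] = 98126.

98126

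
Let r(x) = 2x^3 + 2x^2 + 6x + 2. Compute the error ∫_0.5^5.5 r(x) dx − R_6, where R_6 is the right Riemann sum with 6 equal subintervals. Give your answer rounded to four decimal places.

Exact integral: ∫_0.5^5.5 r(x) dx ≈ 668.333333.
R_6 ≈ 855.949074.
Error ≈ 668.333333 − 855.949074 ≈ -187.6157.

-187.6157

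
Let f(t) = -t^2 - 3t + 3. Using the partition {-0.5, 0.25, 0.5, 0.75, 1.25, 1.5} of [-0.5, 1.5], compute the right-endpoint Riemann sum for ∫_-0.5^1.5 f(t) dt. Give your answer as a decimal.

-0.09375

Subinterval widths: 0.75, 0.25, 0.25, 0.5, 0.25.
Right endpoints: 0.25, 0.5, 0.75, 1.25, 1.5.
f(0.25) = 2.1875, f(0.5) = 1.25, f(0.75) = 0.1875, f(1.25) = -2.3125, f(1.5) = -3.75.
Sum = Σ Δt_i · f(t_i).
Sum = -0.09375.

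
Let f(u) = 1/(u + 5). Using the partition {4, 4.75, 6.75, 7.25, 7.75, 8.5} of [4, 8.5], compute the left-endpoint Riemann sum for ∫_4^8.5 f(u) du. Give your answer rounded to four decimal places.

Subinterval widths: 0.75, 2, 0.5, 0.5, 0.75.
Left endpoints: 4, 4.75, 6.75, 7.25, 7.75.
f(4) = 1/9, f(4.75) = 4/39, f(6.75) = 4/47, f(7.25) = 4/49, f(7.75) = 4/51.
Sum = Σ Δu_i · f(u_i).
Sum ≈ 0.4307.

0.4307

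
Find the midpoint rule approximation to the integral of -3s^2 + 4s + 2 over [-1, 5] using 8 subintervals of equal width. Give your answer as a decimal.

-65.15625

Δs = (5 − (-1))/8 = 0.75.
Midpoints: -0.625, 0.125, 0.875, 1.625, 2.375, 3.125, 3.875, 4.625.
f(-0.625) = -1.671875, f(0.125) = 2.453125, f(0.875) = 3.203125, f(1.625) = 0.578125, f(2.375) = -5.421875, f(3.125) = -14.796875, f(3.875) = -27.546875, f(4.625) = -43.671875.
Sum = Δs · [f(-0.625) + f(0.125) + f(0.875) + ...].
Sum = -65.15625.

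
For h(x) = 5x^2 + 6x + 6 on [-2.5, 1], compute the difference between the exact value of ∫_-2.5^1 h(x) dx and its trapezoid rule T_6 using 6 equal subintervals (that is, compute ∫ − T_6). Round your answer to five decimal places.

Exact integral: ∫_-2.5^1 h(x) dx ≈ 32.9583333.
T_6 ≈ 33.9508102.
Error ≈ 32.9583333 − 33.9508102 ≈ -0.99248.

-0.99248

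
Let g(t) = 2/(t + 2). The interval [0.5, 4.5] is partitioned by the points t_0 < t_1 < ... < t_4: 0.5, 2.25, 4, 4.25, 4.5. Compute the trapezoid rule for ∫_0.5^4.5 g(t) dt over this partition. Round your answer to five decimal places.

Subinterval widths: 1.75, 1.75, 0.25, 0.25.
g(0.5) = 0.8, g(2.25) = 8/17, g(4) = 1/3, g(4.25) = 0.32, g(4.5) = 4/13.
On each subinterval the trapezoid contributes (Δt_i/2)·[g(t_{i-1}) + g(t_i)].
Sum ≈ 1.97532.

1.97532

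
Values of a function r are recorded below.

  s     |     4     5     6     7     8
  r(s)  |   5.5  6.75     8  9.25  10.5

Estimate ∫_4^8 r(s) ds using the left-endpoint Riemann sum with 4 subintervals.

Δs = 1.
Sum = 1·[5.5 + 6.75 + 8 + 9.25] = 29.5.

29.5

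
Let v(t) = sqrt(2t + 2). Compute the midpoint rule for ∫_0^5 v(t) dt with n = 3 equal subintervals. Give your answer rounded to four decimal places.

Δt = (5 − 0)/3 = 5/3.
Midpoints: 5/6, 2.5, 25/6.
v(5/6) ≈ 1.9149, v(2.5) ≈ 2.6458, v(25/6) ≈ 3.2146.
Sum = Δt · [v(5/6) + v(2.5) + v(25/6)].
Sum ≈ 12.9586.

12.9586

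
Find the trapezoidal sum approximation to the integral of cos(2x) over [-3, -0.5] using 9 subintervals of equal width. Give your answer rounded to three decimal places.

-0.546

Δx = (-0.5 − (-3))/9 = 5/18.
f(-3) ≈ 0.960, f(-49/18) ≈ 0.668, f(-22/9) ≈ 0.176, f(-13/6) ≈ -0.370, f(-17/9) ≈ -0.804, f(-29/18) ≈ -0.997, f(-4/3) ≈ -0.889, f(-19/18) ≈ -0.514, f(-7/9) ≈ 0.015, f(-0.5) ≈ 0.540.
T_9 = (Δx/2)·[f(x_0) + 2f(x_1) + ... + 2f(x_{8}) + f(x_9)].
Sum ≈ -0.546.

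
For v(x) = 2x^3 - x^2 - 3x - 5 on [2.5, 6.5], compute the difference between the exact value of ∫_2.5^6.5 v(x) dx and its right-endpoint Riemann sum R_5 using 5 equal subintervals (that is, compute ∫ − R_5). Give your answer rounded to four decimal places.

-199.0933

Exact integral: ∫_2.5^6.5 v(x) dx ≈ 712.666667.
R_5 = 911.76.
Error ≈ 712.666667 − 911.76 ≈ -199.0933.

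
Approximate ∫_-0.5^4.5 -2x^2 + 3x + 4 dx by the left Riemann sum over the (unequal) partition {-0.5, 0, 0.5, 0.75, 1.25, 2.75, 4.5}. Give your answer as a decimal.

Subinterval widths: 0.5, 0.5, 0.25, 0.5, 1.5, 1.75.
Left endpoints: -0.5, 0, 0.5, 0.75, 1.25, 2.75.
f(-0.5) = 2, f(0) = 4, f(0.5) = 5, f(0.75) = 5.125, f(1.25) = 4.625, f(2.75) = -2.875.
Sum = Σ Δx_i · f(x_i).
Sum = 8.71875.

8.71875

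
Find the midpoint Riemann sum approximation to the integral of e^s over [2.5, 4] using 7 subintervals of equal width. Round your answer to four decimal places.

42.3346

Δs = (4 − 2.5)/7 = 3/14.
Midpoints: 73/28, 79/28, 85/28, 3.25, 97/28, 103/28, 109/28.
f(73/28) ≈ 13.5603, f(79/28) ≈ 16.8008, f(85/28) ≈ 20.8158, f(3.25) ≈ 25.7903, f(97/28) ≈ 31.9536, f(103/28) ≈ 39.5898, f(109/28) ≈ 49.0508.
Sum = Δs · [f(73/28) + f(79/28) + f(85/28) + ...].
Sum ≈ 42.3346.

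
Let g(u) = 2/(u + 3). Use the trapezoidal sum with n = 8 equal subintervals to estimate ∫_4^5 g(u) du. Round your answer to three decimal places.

0.267

Δu = (5 − 4)/8 = 0.125.
g(4) = 2/7, g(4.125) = 16/57, g(4.25) = 8/29, g(4.375) = 16/59, g(4.5) = 4/15, g(4.625) = 16/61, g(4.75) = 8/31, g(4.875) = 16/63, g(5) = 0.25.
T_8 = (Δu/2)·[g(u_0) + 2g(u_1) + ... + 2g(u_{7}) + g(u_8)].
Sum ≈ 0.267.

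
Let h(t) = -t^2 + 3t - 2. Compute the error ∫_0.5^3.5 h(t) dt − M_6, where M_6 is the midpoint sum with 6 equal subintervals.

-0.0625

Exact integral: ∫_0.5^3.5 h(t) dt = -2.25.
M_6 = -2.1875.
Error = -2.25 − (-2.1875) = -0.0625.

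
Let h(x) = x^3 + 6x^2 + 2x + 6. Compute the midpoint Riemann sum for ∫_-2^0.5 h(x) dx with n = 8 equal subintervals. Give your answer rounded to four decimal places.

23.4393

Δx = (0.5 − (-2))/8 = 0.3125.
Midpoints: -1.84375, -1.53125, -1.21875, -0.90625, -0.59375, -0.28125, 0.03125, 0.34375.
h(-1.84375) = 538749/32768, h(-1.53125) = 439599/32768, h(-1.21875) = 349449/32768, h(-0.90625) = 274299/32768, h(-0.59375) = 220149/32768, h(-0.28125) = 192999/32768, h(0.03125) = 198849/32768, h(0.34375) = 243699/32768.
Sum = Δx · [h(-1.84375) + h(-1.53125) + h(-1.21875) + ...].
Sum ≈ 23.4393.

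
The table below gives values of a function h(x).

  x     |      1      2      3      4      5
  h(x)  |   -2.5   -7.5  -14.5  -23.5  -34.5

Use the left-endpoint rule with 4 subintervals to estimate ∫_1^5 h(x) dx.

Δx = 1.
Sum = 1·[(-2.5) + (-7.5) + (-14.5) + (-23.5)] = -48.

-48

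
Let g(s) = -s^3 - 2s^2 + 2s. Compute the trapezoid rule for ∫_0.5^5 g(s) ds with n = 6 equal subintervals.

-219.05859375

Δs = (5 − 0.5)/6 = 0.75.
g(0.5) = 0.375, g(1.25) = -2.578125, g(2) = -12, g(2.75) = -30.421875, g(3.5) = -60.375, g(4.25) = -104.390625, g(5) = -165.
T_6 = (Δs/2)·[g(s_0) + 2g(s_1) + ... + 2g(s_{5}) + g(s_6)].
Sum = -219.05859375.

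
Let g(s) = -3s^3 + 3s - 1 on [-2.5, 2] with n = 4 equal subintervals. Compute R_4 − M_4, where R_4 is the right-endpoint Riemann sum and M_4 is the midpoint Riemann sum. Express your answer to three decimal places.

-29.070

R_4 ≈ -20.71582.
M_4 ≈ 8.35400.
R_4 − M_4 ≈ -29.070.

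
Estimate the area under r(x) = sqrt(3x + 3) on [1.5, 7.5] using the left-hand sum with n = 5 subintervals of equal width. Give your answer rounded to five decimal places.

22.63432

Δx = (7.5 − 1.5)/5 = 1.2.
Left endpoints: 1.5, 2.7, 3.9, 5.1, 6.3.
r(1.5) ≈ 2.73861, r(2.7) ≈ 3.33167, r(3.9) ≈ 3.83406, r(5.1) ≈ 4.27785, r(6.3) ≈ 4.67974.
Sum = Δx · [r(1.5) + r(2.7) + r(3.9) + r(5.1) + r(6.3)].
Sum ≈ 22.63432.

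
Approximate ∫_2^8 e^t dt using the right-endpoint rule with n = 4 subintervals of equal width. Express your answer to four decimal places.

Δt = (8 − 2)/4 = 1.5.
Right endpoints: 3.5, 5, 6.5, 8.
f(3.5) ≈ 33.1155, f(5) ≈ 148.4132, f(6.5) ≈ 665.1416, f(8) ≈ 2980.9580.
Sum = Δt · [f(3.5) + f(5) + f(6.5) + f(8)].
Sum ≈ 5741.4423.

5741.4423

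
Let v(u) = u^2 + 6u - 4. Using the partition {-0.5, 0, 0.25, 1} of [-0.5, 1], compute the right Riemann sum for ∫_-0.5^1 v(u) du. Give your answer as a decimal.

Subinterval widths: 0.5, 0.25, 0.75.
Right endpoints: 0, 0.25, 1.
v(0) = -4, v(0.25) = -2.4375, v(1) = 3.
Sum = Σ Δu_i · v(u_i).
Sum = -0.359375.

-0.359375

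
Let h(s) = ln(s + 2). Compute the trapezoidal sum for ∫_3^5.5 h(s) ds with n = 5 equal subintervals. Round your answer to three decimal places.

Δs = (5.5 − 3)/5 = 0.5.
h(3) ≈ 1.609, h(3.5) ≈ 1.705, h(4) ≈ 1.792, h(4.5) ≈ 1.872, h(5) ≈ 1.946, h(5.5) ≈ 2.015.
T_5 = (Δs/2)·[h(s_0) + 2h(s_1) + ... + 2h(s_{4}) + h(s_5)].
Sum ≈ 4.563.

4.563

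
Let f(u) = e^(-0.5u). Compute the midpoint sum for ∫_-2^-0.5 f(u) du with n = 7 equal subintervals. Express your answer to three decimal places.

Δu = (-0.5 − (-2))/7 = 3/14.
Midpoints: -53/28, -47/28, -41/28, -1.25, -29/28, -23/28, -17/28.
f(-53/28) ≈ 2.576, f(-47/28) ≈ 2.315, f(-41/28) ≈ 2.080, f(-1.25) ≈ 1.868, f(-29/28) ≈ 1.678, f(-23/28) ≈ 1.508, f(-17/28) ≈ 1.355.
Sum = Δu · [f(-53/28) + f(-47/28) + f(-41/28) + ...].
Sum ≈ 2.867.

2.867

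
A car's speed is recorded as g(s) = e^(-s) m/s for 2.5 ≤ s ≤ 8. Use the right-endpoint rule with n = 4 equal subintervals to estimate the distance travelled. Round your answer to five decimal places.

Δs = (8 − 2.5)/4 = 1.375.
Right endpoints: 3.875, 5.25, 6.625, 8.
g(3.875) ≈ 0.02075, g(5.25) ≈ 0.00525, g(6.625) ≈ 0.00133, g(8) ≈ 0.00034.
Sum = Δs · [g(3.875) + g(5.25) + g(6.625) + g(8)].
Sum ≈ 0.03804.

0.03804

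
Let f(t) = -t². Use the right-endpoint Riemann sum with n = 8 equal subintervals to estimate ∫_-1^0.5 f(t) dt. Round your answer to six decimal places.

-0.313477

Δt = (0.5 − (-1))/8 = 0.1875.
Right endpoints: -0.8125, -0.625, -0.4375, -0.25, -0.0625, 0.125, 0.3125, 0.5.
f(-0.8125) = -0.66015625, f(-0.625) = -0.390625, f(-0.4375) = -0.19140625, f(-0.25) = -0.0625, f(-0.0625) = -0.00390625, f(0.125) = -0.015625, f(0.3125) = -0.09765625, f(0.5) = -0.25.
Sum = Δt · [f(-0.8125) + f(-0.625) + f(-0.4375) + ...].
Sum ≈ -0.313477.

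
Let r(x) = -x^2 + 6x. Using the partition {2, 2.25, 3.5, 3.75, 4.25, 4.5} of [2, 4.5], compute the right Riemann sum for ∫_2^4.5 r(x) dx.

20.5625

Subinterval widths: 0.25, 1.25, 0.25, 0.5, 0.25.
Right endpoints: 2.25, 3.5, 3.75, 4.25, 4.5.
r(2.25) = 8.4375, r(3.5) = 8.75, r(3.75) = 8.4375, r(4.25) = 7.4375, r(4.5) = 6.75.
Sum = Σ Δx_i · r(x_i).
Sum = 20.5625.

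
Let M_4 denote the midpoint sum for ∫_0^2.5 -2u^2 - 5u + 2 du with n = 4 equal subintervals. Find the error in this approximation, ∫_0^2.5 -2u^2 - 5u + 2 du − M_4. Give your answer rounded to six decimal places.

Exact integral: ∫_0^2.5 f(u) du ≈ -21.04166667.
M_4 = -20.87890625.
Error ≈ -21.04166667 − (-20.87890625) ≈ -0.162760.

-0.162760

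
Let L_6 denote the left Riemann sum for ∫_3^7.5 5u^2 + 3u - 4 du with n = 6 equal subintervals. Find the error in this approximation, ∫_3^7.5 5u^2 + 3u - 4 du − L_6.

Exact integral: ∫_3^7.5 f(u) du = 711.
L_6 = 619.453125.
Error = 711 − 619.453125 = 91.546875.

91.546875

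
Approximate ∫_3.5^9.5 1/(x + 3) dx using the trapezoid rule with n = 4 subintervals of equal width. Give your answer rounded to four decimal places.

0.6571

Δx = (9.5 − 3.5)/4 = 1.5.
f(3.5) = 2/13, f(5) = 0.125, f(6.5) = 2/19, f(8) = 1/11, f(9.5) = 0.08.
T_4 = (Δx/2)·[f(x_0) + 2f(x_1) + 2f(x_2) + 2f(x_3) + f(x_4)].
Sum ≈ 0.6571.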